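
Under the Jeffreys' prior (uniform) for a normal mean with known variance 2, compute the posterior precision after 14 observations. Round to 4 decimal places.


Prior precision = 0 (flat prior).
Post. prec. = 0 + n/var = 14/2 = 7.0

7.0


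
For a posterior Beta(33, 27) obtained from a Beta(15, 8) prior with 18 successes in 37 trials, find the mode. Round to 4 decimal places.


Mode = (alpha - 1) / (alpha + beta - 2)
= 32 / 58
= 0.5517

0.5517


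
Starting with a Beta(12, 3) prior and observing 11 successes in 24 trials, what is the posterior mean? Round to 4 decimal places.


Posterior parameters: alpha = 12 + 11 = 23
beta = 3 + 13 = 16
Posterior mean = alpha / (alpha + beta) = 23 / 39
= 0.5897

0.5897


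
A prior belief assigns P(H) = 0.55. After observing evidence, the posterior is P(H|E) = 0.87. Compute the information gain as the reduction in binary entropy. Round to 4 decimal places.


H(prior) = -0.55*log2(0.55) - 0.45*log2(0.45)
= 0.9928
H(post) = -0.87*log2(0.87) - 0.13*log2(0.13)
= 0.5574
IG = 0.9928 - 0.5574 = 0.4353

0.4353


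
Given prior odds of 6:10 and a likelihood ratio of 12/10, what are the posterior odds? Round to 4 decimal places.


Posterior odds = prior odds * LR
Prior odds = 6/10 = 0.6
LR = 12/10 = 1.2
Posterior odds = 0.6 * 1.2 = 0.72

0.72


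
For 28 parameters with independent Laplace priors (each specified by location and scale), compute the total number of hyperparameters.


A Laplace prior has 2 hyperparameters per parameter.
Total = 28 * 2 = 56

56


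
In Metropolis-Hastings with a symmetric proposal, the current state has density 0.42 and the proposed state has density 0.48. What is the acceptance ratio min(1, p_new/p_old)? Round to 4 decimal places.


Ratio = p_new / p_old = 0.48 / 0.42 = 1.1429
Acceptance = min(1, 1.1429) = 1.0

1.0


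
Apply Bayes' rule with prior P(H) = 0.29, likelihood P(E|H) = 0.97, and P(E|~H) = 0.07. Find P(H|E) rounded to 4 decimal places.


Step 1: Compute marginal P(E) = P(E|H)P(H) + P(E|~H)P(~H)
= 0.97*0.29 + 0.07*0.71 = 0.331
Step 2: P(H|E) = P(E|H)P(H)/P(E) = 0.2813/0.331
= 0.8498

0.8498


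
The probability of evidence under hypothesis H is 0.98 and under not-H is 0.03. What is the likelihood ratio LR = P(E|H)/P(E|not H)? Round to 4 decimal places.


LR = 0.98 / 0.03
= 32.6667

32.6667


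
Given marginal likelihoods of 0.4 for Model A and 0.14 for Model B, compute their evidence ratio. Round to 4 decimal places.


Ratio = ML(A) / ML(B) = 0.4/0.14
= 2.8571

2.8571


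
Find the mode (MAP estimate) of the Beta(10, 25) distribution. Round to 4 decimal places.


For Beta(a,b) with a,b > 1:
Mode = (a-1)/(a+b-2) = (10-1)/(35-2)
= 9/33 = 0.2727

0.2727


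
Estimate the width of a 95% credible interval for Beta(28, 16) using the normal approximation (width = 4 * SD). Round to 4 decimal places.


For Beta(a,b): Var = ab/((a+b)^2(a+b+1))
Var = 0.0051, SD = 0.0717
Approximate 95% CI width = 4 * 0.0717 = 0.2868

0.2868


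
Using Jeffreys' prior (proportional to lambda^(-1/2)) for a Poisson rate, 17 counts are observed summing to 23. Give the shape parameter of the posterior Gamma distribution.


Conjugate update: Gamma(prior_shape + S, prior_rate + n).
Prior shape = 0.5, prior rate = 0.
Posterior shape = 0.5 + S = 0.5 + 23 = 23.5

23.5


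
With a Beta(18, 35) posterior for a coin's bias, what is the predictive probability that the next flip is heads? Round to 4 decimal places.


The predictive probability equals the posterior mean.
P(next = heads) = alpha / (alpha + beta)
= 18 / 53 = 0.3396

0.3396


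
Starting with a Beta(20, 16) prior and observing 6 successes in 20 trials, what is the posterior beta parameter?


Posterior beta = prior beta + failures
Failures = 20 - 6 = 14
beta_post = 16 + 14 = 30

30


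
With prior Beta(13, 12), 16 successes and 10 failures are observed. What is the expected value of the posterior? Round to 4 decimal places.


Posterior = Beta(29, 22)
E[theta] = alpha/(alpha+beta)
= 29/51 = 0.5686

0.5686


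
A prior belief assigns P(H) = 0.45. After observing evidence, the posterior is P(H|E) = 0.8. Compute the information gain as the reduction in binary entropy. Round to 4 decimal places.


H(prior) = -0.45*log2(0.45) - 0.55*log2(0.55)
= 0.9928
H(post) = -0.8*log2(0.8) - 0.2*log2(0.2)
= 0.7219
IG = 0.9928 - 0.7219 = 0.2708

0.2708


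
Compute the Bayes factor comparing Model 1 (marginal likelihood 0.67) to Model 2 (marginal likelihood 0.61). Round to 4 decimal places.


BF12 = marginal likelihood of M1 / marginal likelihood of M2
= 0.67/0.61
= 1.0984

1.0984


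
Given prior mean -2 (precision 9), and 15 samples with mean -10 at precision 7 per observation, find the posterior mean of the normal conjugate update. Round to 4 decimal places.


The posterior mean is a precision-weighted average of prior and data.
Post. prec. = 9 + 105 = 114
Post. mean = (-18 + -1050)/114 = -1068/114 = -9.3684

-9.3684


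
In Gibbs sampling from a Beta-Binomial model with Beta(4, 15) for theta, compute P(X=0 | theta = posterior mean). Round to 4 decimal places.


Posterior mean = alpha/(alpha+beta) = 4/19 = 0.2105
P(X=0|theta=mean) = 1 - theta = 0.7895

0.7895


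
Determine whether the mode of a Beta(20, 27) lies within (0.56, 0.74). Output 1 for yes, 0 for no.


First find the mode: (a-1)/(a+b-2) = 0.4222
Is 0.4222 in (0.56, 0.74)? 0

0


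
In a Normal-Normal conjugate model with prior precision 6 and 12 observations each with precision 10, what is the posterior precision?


Posterior precision = prior precision + n * observation precision
= 6 + 12 * 10
= 6 + 120 = 126

126


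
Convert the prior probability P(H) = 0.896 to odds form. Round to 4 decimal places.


P(not H) = 1 - 0.896 = 0.104
Odds = 0.896 / 0.104 = 8.6154

8.6154


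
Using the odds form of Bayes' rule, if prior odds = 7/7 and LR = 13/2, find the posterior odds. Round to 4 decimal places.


Bayes' rule in odds form: posterior odds = prior odds * LR
= (7 * 13) / (7 * 2)
= 91/14 = 6.5

6.5


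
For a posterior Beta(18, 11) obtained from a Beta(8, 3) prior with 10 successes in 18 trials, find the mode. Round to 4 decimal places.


Mode = (alpha - 1) / (alpha + beta - 2)
= 17 / 27
= 0.6296

0.6296


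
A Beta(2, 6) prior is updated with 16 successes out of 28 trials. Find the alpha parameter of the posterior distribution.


In the Beta-Binomial conjugate update:
alpha_post = alpha_prior + successes
= 2 + 16
= 18

18


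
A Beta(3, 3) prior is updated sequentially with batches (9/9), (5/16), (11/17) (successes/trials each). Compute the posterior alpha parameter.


Sequential conjugate updating is equivalent to a single batch update.
Total successes across all batches = 25
alpha_posterior = alpha_prior + total_successes = 3 + 25
= 28

28


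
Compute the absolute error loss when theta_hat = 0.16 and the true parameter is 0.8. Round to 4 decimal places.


L = |theta_hat - theta_true|
= |0.16 - 0.8| = 0.64

0.64


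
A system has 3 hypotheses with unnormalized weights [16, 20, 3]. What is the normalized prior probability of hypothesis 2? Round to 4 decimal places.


The normalized prior is the weight divided by the total.
Total weight = 39
P(H2) = 20 / 39 = 0.5128

0.5128


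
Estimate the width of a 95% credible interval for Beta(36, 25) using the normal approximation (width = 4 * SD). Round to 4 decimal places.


For Beta(a,b): Var = ab/((a+b)^2(a+b+1))
Var = 0.0039, SD = 0.0625
Approximate 95% CI width = 4 * 0.0625 = 0.2498

0.2498


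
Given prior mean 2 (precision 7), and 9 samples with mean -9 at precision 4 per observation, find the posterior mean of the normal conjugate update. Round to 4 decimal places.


The posterior mean is a precision-weighted average of prior and data.
Post. prec. = 7 + 36 = 43
Post. mean = (14 + -324)/43 = -310/43 = -7.2093

-7.2093


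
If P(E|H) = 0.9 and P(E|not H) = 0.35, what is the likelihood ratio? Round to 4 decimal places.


Likelihood ratio = P(E|H) / P(E|not H)
= 0.9 / 0.35
= 2.5714

2.5714


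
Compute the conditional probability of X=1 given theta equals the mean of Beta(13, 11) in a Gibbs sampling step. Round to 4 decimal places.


Mean of Beta(13, 11) = 0.5417
P(X=1 | theta=0.5417) = 0.5417

0.5417


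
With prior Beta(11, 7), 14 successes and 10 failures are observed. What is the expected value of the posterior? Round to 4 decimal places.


Posterior = Beta(25, 17)
E[theta] = alpha/(alpha+beta)
= 25/42 = 0.5952

0.5952


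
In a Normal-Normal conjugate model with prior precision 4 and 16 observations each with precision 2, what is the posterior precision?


Posterior precision = prior precision + n * observation precision
= 4 + 16 * 2
= 4 + 32 = 36

36


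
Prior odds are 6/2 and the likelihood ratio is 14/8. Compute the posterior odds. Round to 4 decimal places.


Posterior odds = prior odds * likelihood ratio
= (6/2) * (14/8)
= 84 / 16
= 5.25

5.25


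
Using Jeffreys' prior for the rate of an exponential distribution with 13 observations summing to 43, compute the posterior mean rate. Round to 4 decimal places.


Jeffreys' prior leads to posterior Gamma(13, 43).
Mean = 13/43 = 0.3023

0.3023


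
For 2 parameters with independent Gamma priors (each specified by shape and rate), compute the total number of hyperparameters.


A Gamma prior has 2 hyperparameters per parameter.
Total = 2 * 2 = 4

4


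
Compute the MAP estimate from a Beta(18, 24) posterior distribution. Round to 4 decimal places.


MAP = mode of Beta distribution
= (alpha - 1)/(alpha + beta - 2)
= (18-1)/(18+24-2)
= 17/40 = 0.425

0.425


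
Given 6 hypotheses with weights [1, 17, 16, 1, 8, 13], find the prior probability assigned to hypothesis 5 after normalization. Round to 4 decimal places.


To normalize, divide each weight by the sum of all weights.
Sum = 56
Prior(H5) = 8/56 = 0.1429

0.1429


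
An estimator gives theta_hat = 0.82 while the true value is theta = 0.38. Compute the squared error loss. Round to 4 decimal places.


The squared error loss is (theta_hat - theta)^2
= (0.82 - 0.38)^2
= (0.44)^2 = 0.1936

0.1936


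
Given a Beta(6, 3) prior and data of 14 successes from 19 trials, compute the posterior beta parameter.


Number of failures = 19 - 14 = 5
Posterior beta = 3 + 5 = 8

8


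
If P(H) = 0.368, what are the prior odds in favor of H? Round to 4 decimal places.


Prior odds = P(H) / (1 - P(H))
= 0.368 / 0.632
= 0.5823

0.5823


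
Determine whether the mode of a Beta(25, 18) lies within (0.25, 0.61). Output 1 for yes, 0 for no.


First find the mode: (a-1)/(a+b-2) = 0.5854
Is 0.5854 in (0.25, 0.61)? 1

1


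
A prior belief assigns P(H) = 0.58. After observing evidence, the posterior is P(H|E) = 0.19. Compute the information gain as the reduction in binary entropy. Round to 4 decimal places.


H(prior) = -0.58*log2(0.58) - 0.42*log2(0.42)
= 0.9815
H(post) = -0.19*log2(0.19) - 0.81*log2(0.81)
= 0.7015
IG = 0.9815 - 0.7015 = 0.28

0.28


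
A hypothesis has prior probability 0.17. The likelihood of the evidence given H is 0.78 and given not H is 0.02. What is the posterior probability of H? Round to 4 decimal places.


Using Bayes' theorem:
P(E) = 0.17 * 0.78 + 0.83 * 0.02
P(E) = 0.1492
P(H|E) = (0.17 * 0.78) / 0.1492 = 0.8887

0.8887


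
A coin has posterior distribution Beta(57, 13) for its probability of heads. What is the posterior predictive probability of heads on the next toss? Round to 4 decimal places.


Posterior predictive = E[theta] = alpha/(alpha+beta)
= 57/70
= 0.8143

0.8143


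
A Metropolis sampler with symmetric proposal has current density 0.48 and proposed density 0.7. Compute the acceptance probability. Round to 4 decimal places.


For symmetric proposals, acceptance = min(1, pi(x*)/pi(x))
= min(1, 0.7/0.48)
= min(1, 1.4583) = 1.0

1.0


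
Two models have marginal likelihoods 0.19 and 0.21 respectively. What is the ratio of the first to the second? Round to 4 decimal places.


Evidence ratio = 0.19 / 0.21
= 0.9048

0.9048


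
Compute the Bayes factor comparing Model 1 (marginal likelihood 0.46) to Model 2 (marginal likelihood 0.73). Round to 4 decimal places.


BF12 = marginal likelihood of M1 / marginal likelihood of M2
= 0.46/0.73
= 0.6301

0.6301


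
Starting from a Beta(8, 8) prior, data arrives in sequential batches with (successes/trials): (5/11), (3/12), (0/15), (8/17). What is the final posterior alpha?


In sequential Bayesian updating, we sum all successes.
Total successes = 16
Final alpha = 8 + 16 = 24

24


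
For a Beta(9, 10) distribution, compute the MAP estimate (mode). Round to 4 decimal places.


MAP = mode = (a-1)/(a+b-2)
= (9-1)/(9+10-2)
= 8/17 = 0.4706

0.4706


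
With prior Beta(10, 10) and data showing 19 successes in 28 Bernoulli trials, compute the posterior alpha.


Conjugate update: alpha_posterior = alpha_prior + k
= 10 + 19 = 29

29


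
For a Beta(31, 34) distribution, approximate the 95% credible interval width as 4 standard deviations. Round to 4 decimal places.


Variance of Beta(a,b) = ab / ((a+b)^2 * (a+b+1))
= 31*34 / ((65)^2 * 66)
= 0.0038
SD = sqrt(0.0038) = 0.0615
Width = 4 * SD = 0.2459

0.2459


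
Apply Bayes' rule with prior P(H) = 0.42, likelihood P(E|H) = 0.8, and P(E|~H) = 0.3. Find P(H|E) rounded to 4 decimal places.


Step 1: Compute marginal P(E) = P(E|H)P(H) + P(E|~H)P(~H)
= 0.8*0.42 + 0.3*0.58 = 0.51
Step 2: P(H|E) = P(E|H)P(H)/P(E) = 0.336/0.51
= 0.6588

0.6588


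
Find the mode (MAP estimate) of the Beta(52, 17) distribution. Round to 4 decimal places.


For Beta(a,b) with a,b > 1:
Mode = (a-1)/(a+b-2) = (52-1)/(69-2)
= 51/67 = 0.7612

0.7612


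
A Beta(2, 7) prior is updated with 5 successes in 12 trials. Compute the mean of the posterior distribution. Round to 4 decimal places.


After update: Beta(7, 14)
Mean = 7 / (7 + 14) = 7 / 21
= 0.3333

0.3333


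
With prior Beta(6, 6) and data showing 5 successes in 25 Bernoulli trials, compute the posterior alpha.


Conjugate update: alpha_posterior = alpha_prior + k
= 6 + 5 = 11

11


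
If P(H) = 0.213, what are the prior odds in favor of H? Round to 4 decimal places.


Prior odds = P(H) / (1 - P(H))
= 0.213 / 0.787
= 0.2706

0.2706


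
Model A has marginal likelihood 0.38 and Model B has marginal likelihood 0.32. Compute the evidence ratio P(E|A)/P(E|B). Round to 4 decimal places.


Evidence ratio = P(E|A) / P(E|B)
= 0.38 / 0.32
= 1.1875

1.1875


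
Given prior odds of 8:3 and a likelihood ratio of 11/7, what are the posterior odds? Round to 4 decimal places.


Posterior odds = prior odds * LR
Prior odds = 8/3 = 2.6667
LR = 11/7 = 1.5714
Posterior odds = 2.6667 * 1.5714 = 4.1905

4.1905


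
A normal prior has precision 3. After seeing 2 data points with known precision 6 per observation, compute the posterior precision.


In the conjugate normal model, precisions add:
tau_posterior = tau_prior + n * tau_data
= 3 + 2*6 = 15

15


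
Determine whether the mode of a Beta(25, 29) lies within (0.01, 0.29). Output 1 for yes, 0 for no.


First find the mode: (a-1)/(a+b-2) = 0.4615
Is 0.4615 in (0.01, 0.29)? 0

0


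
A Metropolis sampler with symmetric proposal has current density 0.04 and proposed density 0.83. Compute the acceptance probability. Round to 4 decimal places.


For symmetric proposals, acceptance = min(1, pi(x*)/pi(x))
= min(1, 0.83/0.04)
= min(1, 20.75) = 1.0

1.0


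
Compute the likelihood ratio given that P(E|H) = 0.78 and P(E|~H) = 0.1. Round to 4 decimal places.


LR = P(E|H) / P(E|~H)
= 0.78 / 0.1 = 7.8

7.8


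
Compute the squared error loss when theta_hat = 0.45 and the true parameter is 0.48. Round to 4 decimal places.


L = (theta_hat - theta_true)^2
= (0.45 - 0.48)^2
= -0.03^2 = 0.0009

0.0009


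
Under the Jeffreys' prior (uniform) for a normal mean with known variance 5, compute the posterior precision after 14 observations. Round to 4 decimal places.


Prior precision = 0 (flat prior).
Post. prec. = 0 + n/var = 14/5 = 2.8

2.8


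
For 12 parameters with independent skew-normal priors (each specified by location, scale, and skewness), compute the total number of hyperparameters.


A skew-normal prior has 3 hyperparameters per parameter.
Total = 12 * 3 = 36

36


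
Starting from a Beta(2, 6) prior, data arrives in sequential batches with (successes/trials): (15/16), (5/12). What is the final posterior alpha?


In sequential Bayesian updating, we sum all successes.
Total successes = 20
Final alpha = 2 + 20 = 22

22


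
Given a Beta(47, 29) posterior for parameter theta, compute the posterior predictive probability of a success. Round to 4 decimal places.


For a Beta-Bernoulli model, the predictive probability is the mean:
P(success) = 47/(47+29) = 47/76 = 0.6184

0.6184


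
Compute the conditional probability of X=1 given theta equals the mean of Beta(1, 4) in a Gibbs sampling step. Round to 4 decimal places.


Mean of Beta(1, 4) = 0.2
P(X=1 | theta=0.2) = 0.2

0.2


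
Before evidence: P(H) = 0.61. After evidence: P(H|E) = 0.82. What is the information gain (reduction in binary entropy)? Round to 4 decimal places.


Prior entropy = 0.9648
Posterior entropy = 0.6801
Information gain = 0.9648 - 0.6801 = 0.2847

0.2847


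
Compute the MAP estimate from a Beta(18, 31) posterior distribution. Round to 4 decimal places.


MAP = mode of Beta distribution
= (alpha - 1)/(alpha + beta - 2)
= (18-1)/(18+31-2)
= 17/47 = 0.3617

0.3617


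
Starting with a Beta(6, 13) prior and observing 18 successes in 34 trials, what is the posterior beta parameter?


Posterior beta = prior beta + failures
Failures = 34 - 18 = 16
beta_post = 13 + 16 = 29

29


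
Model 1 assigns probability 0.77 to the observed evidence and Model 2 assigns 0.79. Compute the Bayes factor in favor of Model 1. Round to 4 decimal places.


BF = P(data|M1) / P(data|M2)
= 0.77 / 0.79 = 0.9747

0.9747


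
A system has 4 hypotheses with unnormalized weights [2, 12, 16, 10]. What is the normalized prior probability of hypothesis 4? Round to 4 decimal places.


The normalized prior is the weight divided by the total.
Total weight = 40
P(H4) = 10 / 40 = 0.25

0.25


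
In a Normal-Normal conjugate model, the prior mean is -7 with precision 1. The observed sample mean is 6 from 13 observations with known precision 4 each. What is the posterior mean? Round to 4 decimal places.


Posterior precision = tau0 + n*tau = 1 + 13*4 = 53
Posterior mean = (tau0*mu0 + n*tau*xbar) / posterior_precision
= (1*-7 + 13*4*6) / 53
= 305 / 53 = 5.7547

5.7547


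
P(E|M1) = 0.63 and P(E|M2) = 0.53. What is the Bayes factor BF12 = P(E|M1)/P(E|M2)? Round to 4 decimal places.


Bayes factor BF12 = P(E|M1) / P(E|M2)
= 0.63 / 0.53
= 1.1887

1.1887


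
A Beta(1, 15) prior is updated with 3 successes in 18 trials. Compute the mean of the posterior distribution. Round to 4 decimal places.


After update: Beta(4, 30)
Mean = 4 / (4 + 30) = 4 / 34
= 0.1176

0.1176


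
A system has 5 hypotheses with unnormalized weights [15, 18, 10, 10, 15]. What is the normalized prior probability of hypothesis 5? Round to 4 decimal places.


The normalized prior is the weight divided by the total.
Total weight = 68
P(H5) = 15 / 68 = 0.2206

0.2206


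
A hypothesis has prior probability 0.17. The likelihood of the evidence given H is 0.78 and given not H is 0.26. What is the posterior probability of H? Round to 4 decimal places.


Using Bayes' theorem:
P(E) = 0.17 * 0.78 + 0.83 * 0.26
P(E) = 0.3484
P(H|E) = (0.17 * 0.78) / 0.3484 = 0.3806

0.3806


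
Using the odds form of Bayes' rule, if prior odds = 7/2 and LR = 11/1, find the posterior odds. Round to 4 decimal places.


Bayes' rule in odds form: posterior odds = prior odds * LR
= (7 * 11) / (2 * 1)
= 77/2 = 38.5

38.5


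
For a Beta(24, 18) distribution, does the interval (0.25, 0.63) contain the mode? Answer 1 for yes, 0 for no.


Mode of Beta(a,b) = (a-1)/(a+b-2)
= (24-1)/(24+18-2) = 0.575
Check: 0.25 <= 0.575 <= 0.63?
Result: 1

1


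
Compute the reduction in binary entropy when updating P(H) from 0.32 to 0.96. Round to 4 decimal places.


H_before = -p*log2(p) - (1-p)*log2(1-p) for p=0.32: 0.9044
H_after for p=0.96: 0.2423
Reduction = 0.9044 - 0.2423 = 0.6621

0.6621


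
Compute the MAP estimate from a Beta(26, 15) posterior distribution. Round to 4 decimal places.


MAP = mode of Beta distribution
= (alpha - 1)/(alpha + beta - 2)
= (26-1)/(26+15-2)
= 25/39 = 0.641

0.641


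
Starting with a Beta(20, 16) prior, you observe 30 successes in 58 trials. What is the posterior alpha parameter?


For a Beta-Binomial conjugate model:
Posterior alpha = prior alpha + number of successes
= 20 + 30 = 50

50


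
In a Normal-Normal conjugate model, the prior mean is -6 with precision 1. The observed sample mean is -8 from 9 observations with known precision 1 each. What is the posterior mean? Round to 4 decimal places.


Posterior precision = tau0 + n*tau = 1 + 9*1 = 10
Posterior mean = (tau0*mu0 + n*tau*xbar) / posterior_precision
= (1*-6 + 9*1*-8) / 10
= -78 / 10 = -7.8

-7.8


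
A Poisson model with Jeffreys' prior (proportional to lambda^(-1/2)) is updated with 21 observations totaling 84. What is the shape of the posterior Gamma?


Posterior = Gamma(0.5 + S, n)
= Gamma(0.5 + 84, 21)
Posterior shape = 0.5 + S = 0.5 + 84 = 84.5

84.5


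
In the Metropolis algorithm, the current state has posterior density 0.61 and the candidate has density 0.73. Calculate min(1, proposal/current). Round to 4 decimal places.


Ratio = 0.73/0.61 = 1.1967
Acceptance probability = min(1, 1.1967)
= 1.0

1.0


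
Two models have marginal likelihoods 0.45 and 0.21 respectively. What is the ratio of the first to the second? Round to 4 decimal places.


Evidence ratio = 0.45 / 0.21
= 2.1429

2.1429


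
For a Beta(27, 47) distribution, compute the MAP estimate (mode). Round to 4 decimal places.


MAP = mode = (a-1)/(a+b-2)
= (27-1)/(27+47-2)
= 26/72 = 0.3611

0.3611


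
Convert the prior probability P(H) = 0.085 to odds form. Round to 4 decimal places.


P(not H) = 1 - 0.085 = 0.915
Odds = 0.085 / 0.915 = 0.0929

0.0929


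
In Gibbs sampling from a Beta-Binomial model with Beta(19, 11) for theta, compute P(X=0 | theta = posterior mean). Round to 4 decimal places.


Posterior mean = alpha/(alpha+beta) = 19/30 = 0.6333
P(X=0|theta=mean) = 1 - theta = 0.3667

0.3667


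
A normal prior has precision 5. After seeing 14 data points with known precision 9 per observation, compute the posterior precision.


In the conjugate normal model, precisions add:
tau_posterior = tau_prior + n * tau_data
= 5 + 14*9 = 131

131


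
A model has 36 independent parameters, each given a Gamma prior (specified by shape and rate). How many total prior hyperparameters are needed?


Each Gamma prior needs 2 hyperparameters (shape and rate).
Total = 2 * 36 = 72

72


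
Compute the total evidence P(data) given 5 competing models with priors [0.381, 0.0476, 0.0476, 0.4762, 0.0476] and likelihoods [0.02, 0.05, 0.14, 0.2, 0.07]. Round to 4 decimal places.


Marginal likelihood = sum P(model_i) * P(data|model_i)
Model 1: 0.381 * 0.02 = 0.0076
Model 2: 0.0476 * 0.05 = 0.0024
Model 3: 0.0476 * 0.14 = 0.0067
Model 4: 0.4762 * 0.2 = 0.0952
Model 5: 0.0476 * 0.07 = 0.0033
Total = 0.1152

0.1152


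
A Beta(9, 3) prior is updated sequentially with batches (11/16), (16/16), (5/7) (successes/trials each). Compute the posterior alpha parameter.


Sequential conjugate updating is equivalent to a single batch update.
Total successes across all batches = 32
alpha_posterior = alpha_prior + total_successes = 9 + 32
= 41

41


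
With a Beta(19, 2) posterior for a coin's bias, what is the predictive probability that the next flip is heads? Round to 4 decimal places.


The predictive probability equals the posterior mean.
P(next = heads) = alpha / (alpha + beta)
= 19 / 21 = 0.9048

0.9048


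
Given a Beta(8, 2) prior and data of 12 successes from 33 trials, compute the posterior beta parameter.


Number of failures = 33 - 12 = 21
Posterior beta = 2 + 21 = 23

23


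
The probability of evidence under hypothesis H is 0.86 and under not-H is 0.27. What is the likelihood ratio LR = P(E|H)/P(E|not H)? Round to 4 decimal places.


LR = 0.86 / 0.27
= 3.1852

3.1852


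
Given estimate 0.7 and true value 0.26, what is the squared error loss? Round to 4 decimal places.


Squared error = (estimate - true)^2
Difference = 0.44
Loss = 0.44^2 = 0.1936

0.1936


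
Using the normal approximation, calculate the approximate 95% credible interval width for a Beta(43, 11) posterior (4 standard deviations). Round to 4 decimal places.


Var(Beta) = 43*11/(54^2 * 55) = 0.0029
SD = 0.0543
Width ~ 4*SD = 0.2172

0.2172


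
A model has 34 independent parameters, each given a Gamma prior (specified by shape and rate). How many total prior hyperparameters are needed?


Each Gamma prior needs 2 hyperparameters (shape and rate).
Total = 2 * 34 = 68

68


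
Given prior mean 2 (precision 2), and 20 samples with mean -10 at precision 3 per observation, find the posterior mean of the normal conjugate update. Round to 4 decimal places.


The posterior mean is a precision-weighted average of prior and data.
Post. prec. = 2 + 60 = 62
Post. mean = (4 + -600)/62 = -596/62 = -9.6129

-9.6129


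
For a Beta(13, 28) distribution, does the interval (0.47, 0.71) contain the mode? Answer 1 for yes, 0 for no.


Mode of Beta(a,b) = (a-1)/(a+b-2)
= (13-1)/(13+28-2) = 0.3077
Check: 0.47 <= 0.3077 <= 0.71?
Result: 0

0


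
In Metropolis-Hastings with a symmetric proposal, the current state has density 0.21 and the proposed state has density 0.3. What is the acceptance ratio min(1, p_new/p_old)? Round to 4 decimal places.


Ratio = p_new / p_old = 0.3 / 0.21 = 1.4286
Acceptance = min(1, 1.4286) = 1.0

1.0


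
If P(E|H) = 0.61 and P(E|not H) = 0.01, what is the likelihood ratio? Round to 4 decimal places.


Likelihood ratio = P(E|H) / P(E|not H)
= 0.61 / 0.01
= 61.0

61.0


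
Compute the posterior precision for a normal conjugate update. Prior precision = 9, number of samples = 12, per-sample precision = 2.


tau_post = tau_0 + n * tau
= 9 + 12 * 2 = 33

33


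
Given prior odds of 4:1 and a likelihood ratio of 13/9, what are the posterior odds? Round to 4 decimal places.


Posterior odds = prior odds * LR
Prior odds = 4/1 = 4.0
LR = 13/9 = 1.4444
Posterior odds = 4.0 * 1.4444 = 5.7778

5.7778


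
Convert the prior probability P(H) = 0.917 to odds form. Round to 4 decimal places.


P(not H) = 1 - 0.917 = 0.083
Odds = 0.917 / 0.083 = 11.0482

11.0482


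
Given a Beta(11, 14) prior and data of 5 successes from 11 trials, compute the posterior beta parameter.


Number of failures = 11 - 5 = 6
Posterior beta = 14 + 6 = 20

20


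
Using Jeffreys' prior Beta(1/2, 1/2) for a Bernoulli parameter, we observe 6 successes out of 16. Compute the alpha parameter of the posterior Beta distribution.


Conjugate update: Beta(0.5 + k, 0.5 + n - k).
k = 6, n - k = 10
Posterior alpha = 0.5 + k = 0.5 + 6 = 6.5

6.5


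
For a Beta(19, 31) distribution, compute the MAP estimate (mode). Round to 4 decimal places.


MAP = mode = (a-1)/(a+b-2)
= (19-1)/(19+31-2)
= 18/48 = 0.375

0.375


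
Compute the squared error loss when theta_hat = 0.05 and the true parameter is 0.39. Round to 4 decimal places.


L = (theta_hat - theta_true)^2
= (0.05 - 0.39)^2
= -0.34^2 = 0.1156

0.1156


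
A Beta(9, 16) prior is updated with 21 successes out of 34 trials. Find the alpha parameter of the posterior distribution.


In the Beta-Binomial conjugate update:
alpha_post = alpha_prior + successes
= 9 + 21
= 30

30


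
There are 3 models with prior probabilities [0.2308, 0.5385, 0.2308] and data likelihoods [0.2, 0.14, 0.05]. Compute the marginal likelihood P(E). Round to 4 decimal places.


P(E) = sum over models of P(M_i) * P(E|M_i)
= 0.2308*0.2 + 0.5385*0.14 + 0.2308*0.05
= 0.1331

0.1331


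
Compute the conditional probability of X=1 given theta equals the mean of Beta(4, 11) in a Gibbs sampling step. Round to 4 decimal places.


Mean of Beta(4, 11) = 0.2667
P(X=1 | theta=0.2667) = 0.2667

0.2667


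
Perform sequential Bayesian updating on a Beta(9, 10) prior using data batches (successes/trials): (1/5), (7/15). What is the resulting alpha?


Accumulate successes: 8
Posterior alpha = prior alpha + sum of successes
= 9 + 8 = 17

17


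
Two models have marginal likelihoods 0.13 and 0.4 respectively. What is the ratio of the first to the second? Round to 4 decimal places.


Evidence ratio = 0.13 / 0.4
= 0.325

0.325


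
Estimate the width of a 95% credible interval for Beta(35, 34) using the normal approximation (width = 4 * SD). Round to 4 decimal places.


For Beta(a,b): Var = ab/((a+b)^2(a+b+1))
Var = 0.0036, SD = 0.0598
Approximate 95% CI width = 4 * 0.0598 = 0.239

0.239


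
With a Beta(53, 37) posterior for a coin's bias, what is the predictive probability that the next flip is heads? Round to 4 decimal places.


The predictive probability equals the posterior mean.
P(next = heads) = alpha / (alpha + beta)
= 53 / 90 = 0.5889

0.5889


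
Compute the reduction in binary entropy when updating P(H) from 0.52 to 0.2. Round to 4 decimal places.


H_before = -p*log2(p) - (1-p)*log2(1-p) for p=0.52: 0.9988
H_after for p=0.2: 0.7219
Reduction = 0.9988 - 0.7219 = 0.2769

0.2769


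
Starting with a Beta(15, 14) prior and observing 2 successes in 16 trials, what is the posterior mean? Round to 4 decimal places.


Posterior parameters: alpha = 15 + 2 = 17
beta = 14 + 14 = 28
Posterior mean = alpha / (alpha + beta) = 17 / 45
= 0.3778

0.3778


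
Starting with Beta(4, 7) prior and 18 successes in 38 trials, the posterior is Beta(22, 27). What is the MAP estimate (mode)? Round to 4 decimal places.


The mode of Beta(a, b) when a > 1 and b > 1 is (a-1)/(a+b-2)
= (22 - 1) / (22 + 27 - 2)
= 21 / 47
= 0.4468

0.4468


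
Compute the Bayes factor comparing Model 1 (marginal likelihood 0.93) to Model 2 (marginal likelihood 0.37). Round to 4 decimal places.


BF12 = marginal likelihood of M1 / marginal likelihood of M2
= 0.93/0.37
= 2.5135

2.5135


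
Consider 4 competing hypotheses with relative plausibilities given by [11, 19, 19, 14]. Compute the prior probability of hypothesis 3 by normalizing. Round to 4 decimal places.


Sum of weights = 11 + 19 + 19 + 14 = 63
Normalized prior for H3 = 19 / 63
= 0.3016

0.3016


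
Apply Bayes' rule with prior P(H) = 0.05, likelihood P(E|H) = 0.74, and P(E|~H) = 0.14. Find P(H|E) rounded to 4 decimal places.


Step 1: Compute marginal P(E) = P(E|H)P(H) + P(E|~H)P(~H)
= 0.74*0.05 + 0.14*0.95 = 0.17
Step 2: P(H|E) = P(E|H)P(H)/P(E) = 0.037/0.17
= 0.2176

0.2176


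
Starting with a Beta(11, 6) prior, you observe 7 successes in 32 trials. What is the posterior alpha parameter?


For a Beta-Binomial conjugate model:
Posterior alpha = prior alpha + number of successes
= 11 + 7 = 18

18


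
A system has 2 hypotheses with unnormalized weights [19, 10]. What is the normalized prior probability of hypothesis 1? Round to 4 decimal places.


The normalized prior is the weight divided by the total.
Total weight = 29
P(H1) = 19 / 29 = 0.6552

0.6552


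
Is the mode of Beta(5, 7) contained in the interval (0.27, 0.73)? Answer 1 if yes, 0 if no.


Mode = (a-1)/(a+b-2) = 4/10 = 0.4
Interval: (0.27, 0.73)
Contains mode? 1

1


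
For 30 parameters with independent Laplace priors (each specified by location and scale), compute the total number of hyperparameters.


A Laplace prior has 2 hyperparameters per parameter.
Total = 30 * 2 = 60

60


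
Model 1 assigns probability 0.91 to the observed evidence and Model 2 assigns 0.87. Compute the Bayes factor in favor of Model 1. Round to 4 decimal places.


BF = P(data|M1) / P(data|M2)
= 0.91 / 0.87 = 1.046

1.046


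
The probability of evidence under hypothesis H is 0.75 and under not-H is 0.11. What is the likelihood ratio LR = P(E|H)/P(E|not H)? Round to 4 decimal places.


LR = 0.75 / 0.11
= 6.8182

6.8182


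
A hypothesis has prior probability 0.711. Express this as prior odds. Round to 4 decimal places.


Odds = P(H) / P(not H) = 0.711 / 0.289
= 2.4602

2.4602


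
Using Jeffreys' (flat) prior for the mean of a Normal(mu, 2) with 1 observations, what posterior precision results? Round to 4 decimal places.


Flat prior means prior precision is 0.
Posterior precision = n / sigma^2 = 1/2 = 0.5

0.5


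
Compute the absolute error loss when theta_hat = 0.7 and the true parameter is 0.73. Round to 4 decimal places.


L = |theta_hat - theta_true|
= |0.7 - 0.73| = 0.03

0.03


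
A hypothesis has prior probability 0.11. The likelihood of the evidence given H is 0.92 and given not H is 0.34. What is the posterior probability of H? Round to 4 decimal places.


Using Bayes' theorem:
P(E) = 0.11 * 0.92 + 0.89 * 0.34
P(E) = 0.4038
P(H|E) = (0.11 * 0.92) / 0.4038 = 0.2506

0.2506


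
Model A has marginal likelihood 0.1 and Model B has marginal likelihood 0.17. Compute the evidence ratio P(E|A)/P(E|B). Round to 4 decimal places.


Evidence ratio = P(E|A) / P(E|B)
= 0.1 / 0.17
= 0.5882

0.5882


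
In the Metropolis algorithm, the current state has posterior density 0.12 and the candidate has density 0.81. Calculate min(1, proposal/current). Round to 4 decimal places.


Ratio = 0.81/0.12 = 6.75
Acceptance probability = min(1, 6.75)
= 1.0

1.0


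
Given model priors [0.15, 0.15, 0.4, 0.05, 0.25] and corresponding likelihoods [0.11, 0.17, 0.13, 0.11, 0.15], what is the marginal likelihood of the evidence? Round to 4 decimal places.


P(E) = sum_i P(M_i) P(E|M_i)
= 0.0165 + 0.0255 + 0.052 + 0.0055 + 0.0375
= 0.137

0.137


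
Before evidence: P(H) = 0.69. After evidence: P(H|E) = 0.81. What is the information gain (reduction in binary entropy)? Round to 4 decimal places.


Prior entropy = 0.8932
Posterior entropy = 0.7015
Information gain = 0.8932 - 0.7015 = 0.1917

0.1917


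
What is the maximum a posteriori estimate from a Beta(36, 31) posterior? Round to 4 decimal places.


The MAP estimate equals the mode of the distribution.
Mode of Beta(a,b) = (a-1)/(a+b-2)
= 35/65
= 0.5385

0.5385


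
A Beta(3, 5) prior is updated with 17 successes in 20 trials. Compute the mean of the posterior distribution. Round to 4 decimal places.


After update: Beta(20, 8)
Mean = 20 / (20 + 8) = 20 / 28
= 0.7143

0.7143


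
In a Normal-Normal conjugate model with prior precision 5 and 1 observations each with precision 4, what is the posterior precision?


Posterior precision = prior precision + n * observation precision
= 5 + 1 * 4
= 5 + 4 = 9

9


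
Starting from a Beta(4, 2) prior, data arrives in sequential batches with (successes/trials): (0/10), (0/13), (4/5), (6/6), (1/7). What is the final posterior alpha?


In sequential Bayesian updating, we sum all successes.
Total successes = 11
Final alpha = 4 + 11 = 15

15


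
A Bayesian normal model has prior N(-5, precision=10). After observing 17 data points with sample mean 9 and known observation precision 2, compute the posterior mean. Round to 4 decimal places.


Posterior mean = (prior_precision * prior_mean + n * data_precision * data_mean) / (prior_precision + n * data_precision)
Numerator = 10*-5 + 17*2*9 = 256
Denominator = 10 + 17*2 = 44
Posterior mean = 5.8182

5.8182


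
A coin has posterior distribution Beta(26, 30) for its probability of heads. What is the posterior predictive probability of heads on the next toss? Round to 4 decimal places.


Posterior predictive = E[theta] = alpha/(alpha+beta)
= 26/56
= 0.4643

0.4643


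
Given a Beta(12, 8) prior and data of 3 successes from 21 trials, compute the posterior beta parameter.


Number of failures = 21 - 3 = 18
Posterior beta = 8 + 18 = 26

26


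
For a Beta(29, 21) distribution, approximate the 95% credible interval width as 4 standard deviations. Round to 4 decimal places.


Variance of Beta(a,b) = ab / ((a+b)^2 * (a+b+1))
= 29*21 / ((50)^2 * 51)
= 0.0048
SD = sqrt(0.0048) = 0.0691
Width = 4 * SD = 0.2764

0.2764


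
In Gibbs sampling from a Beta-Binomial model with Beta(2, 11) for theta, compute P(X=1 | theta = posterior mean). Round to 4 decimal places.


Posterior mean = alpha/(alpha+beta) = 2/13 = 0.1538
P(X=1|theta=mean) = theta = 0.1538

0.1538


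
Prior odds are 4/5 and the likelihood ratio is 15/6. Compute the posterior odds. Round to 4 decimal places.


Posterior odds = prior odds * likelihood ratio
= (4/5) * (15/6)
= 60 / 30
= 2.0

2.0


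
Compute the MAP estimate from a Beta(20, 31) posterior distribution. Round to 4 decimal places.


MAP = mode of Beta distribution
= (alpha - 1)/(alpha + beta - 2)
= (20-1)/(20+31-2)
= 19/49 = 0.3878

0.3878


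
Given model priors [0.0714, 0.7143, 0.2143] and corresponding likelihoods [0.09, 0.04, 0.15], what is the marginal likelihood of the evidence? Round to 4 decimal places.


P(E) = sum_i P(M_i) P(E|M_i)
= 0.0064 + 0.0286 + 0.0321
= 0.0671

0.0671


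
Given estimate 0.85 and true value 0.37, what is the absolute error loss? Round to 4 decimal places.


Absolute error = |estimate - true|
= |0.48| = 0.48

0.48


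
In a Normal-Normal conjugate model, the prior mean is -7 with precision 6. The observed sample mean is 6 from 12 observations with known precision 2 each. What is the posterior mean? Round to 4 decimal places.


Posterior precision = tau0 + n*tau = 6 + 12*2 = 30
Posterior mean = (tau0*mu0 + n*tau*xbar) / posterior_precision
= (6*-7 + 12*2*6) / 30
= 102 / 30 = 3.4

3.4


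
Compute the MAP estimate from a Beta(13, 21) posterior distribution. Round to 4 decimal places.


MAP = mode of Beta distribution
= (alpha - 1)/(alpha + beta - 2)
= (13-1)/(13+21-2)
= 12/32 = 0.375

0.375


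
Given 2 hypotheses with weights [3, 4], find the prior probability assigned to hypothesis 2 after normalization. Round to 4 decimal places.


To normalize, divide each weight by the sum of all weights.
Sum = 7
Prior(H2) = 4/7 = 0.5714

0.5714


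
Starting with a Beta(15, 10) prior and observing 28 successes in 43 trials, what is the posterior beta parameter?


Posterior beta = prior beta + failures
Failures = 43 - 28 = 15
beta_post = 10 + 15 = 25

25


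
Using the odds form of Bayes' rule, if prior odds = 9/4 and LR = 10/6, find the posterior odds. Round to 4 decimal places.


Bayes' rule in odds form: posterior odds = prior odds * LR
= (9 * 10) / (4 * 6)
= 90/24 = 3.75

3.75


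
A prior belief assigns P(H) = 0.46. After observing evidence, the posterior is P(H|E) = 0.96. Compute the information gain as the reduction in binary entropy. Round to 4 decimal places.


H(prior) = -0.46*log2(0.46) - 0.54*log2(0.54)
= 0.9954
H(post) = -0.96*log2(0.96) - 0.04*log2(0.04)
= 0.2423
IG = 0.9954 - 0.2423 = 0.7531

0.7531


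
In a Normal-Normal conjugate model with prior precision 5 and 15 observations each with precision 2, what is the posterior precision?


Posterior precision = prior precision + n * observation precision
= 5 + 15 * 2
= 5 + 30 = 35

35


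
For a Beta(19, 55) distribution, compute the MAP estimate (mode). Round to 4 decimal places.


MAP = mode = (a-1)/(a+b-2)
= (19-1)/(19+55-2)
= 18/72 = 0.25

0.25


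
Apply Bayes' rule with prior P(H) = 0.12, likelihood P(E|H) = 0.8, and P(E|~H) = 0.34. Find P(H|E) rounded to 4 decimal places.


Step 1: Compute marginal P(E) = P(E|H)P(H) + P(E|~H)P(~H)
= 0.8*0.12 + 0.34*0.88 = 0.3952
Step 2: P(H|E) = P(E|H)P(H)/P(E) = 0.096/0.3952
= 0.2429

0.2429
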